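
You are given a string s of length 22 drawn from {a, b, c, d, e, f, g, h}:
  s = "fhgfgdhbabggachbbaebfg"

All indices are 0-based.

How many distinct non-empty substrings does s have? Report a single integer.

236

rank | idx | suffix
   0 |   8 | abggachbbaebfg
   1 |  12 | achbbaebfg
   2 |  17 | aebfg
   3 |   7 | babggachbbaebfg
   4 |  16 | baebfg
   5 |  15 | bbaebfg
   6 |  19 | bfg
   7 |   9 | bggachbbaebfg
   8 |  13 | chbbaebfg
   9 |   5 | dhbabggachbbaebfg
  10 |  18 | ebfg
  11 |  20 | fg
  12 |   3 | fgdhbabggachbbaebfg
  13 |   0 | fhgfgdhbabggachbbaebfg
  14 |  21 | g
  15 |  11 | gachbbaebfg
  16 |   4 | gdhbabggachbbaebfg
  17 |   2 | gfgdhbabggachbbaebfg
  18 |  10 | ggachbbaebfg
  19 |   6 | hbabggachbbaebfg
  20 |  14 | hbbaebfg
  21 |   1 | hgfgdhbabggachbbaebfg

SA = [8, 12, 17, 7, 16, 15, 19, 9, 13, 5, 18, 20, 3, 0, 21, 11, 4, 2, 10, 6, 14, 1]
i: (SA[i-1],SA[i]) lcp shared
  1: (8,12) 1 'a'
  2: (12,17) 1 'a'
  3: (17,7) 0 ''
  4: (7,16) 2 'ba'
  5: (16,15) 1 'b'
  6: (15,19) 1 'b'
  7: (19,9) 1 'b'
  8: (9,13) 0 ''
  9: (13,5) 0 ''
  10: (5,18) 0 ''
  11: (18,20) 0 ''
  12: (20,3) 2 'fg'
  13: (3,0) 1 'f'
  14: (0,21) 0 ''
  15: (21,11) 1 'g'
  16: (11,4) 1 'g'
  17: (4,2) 1 'g'
  18: (2,10) 1 'g'
  19: (10,6) 0 ''
  20: (6,14) 2 'hb'
  21: (14,1) 1 'h'

n(n+1)/2 = 22·23/2 = 253
Σ LCP = 0 + 1 + 1 + 0 + 2 + 1 + 1 + 1 + 0 + 0 + 0 + 0 + 2 + 1 + 0 + 1 + 1 + 1 + 1 + 0 + 2 + 1 = 17
distinct = 253 − 17 = 236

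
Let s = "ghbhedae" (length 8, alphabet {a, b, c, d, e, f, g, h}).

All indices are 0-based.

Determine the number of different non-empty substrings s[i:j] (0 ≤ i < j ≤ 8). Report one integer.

34

sorted suffixes:
  #0 SA[0]=6  'ae'
  #1 SA[1]=2  'bhedae'
  #2 SA[2]=5  'dae'
  #3 SA[3]=7  'e'
  #4 SA[4]=4  'edae'
  #5 SA[5]=0  'ghbhedae'
  #6 SA[6]=1  'hbhedae'
  #7 SA[7]=3  'hedae'

SA = [6, 2, 5, 7, 4, 0, 1, 3]
[i] adj suffixes → lcp
  [1] 6/2 → 0 ('')
  [2] 2/5 → 0 ('')
  [3] 5/7 → 0 ('')
  [4] 7/4 → 1 ('e')
  [5] 4/0 → 0 ('')
  [6] 0/1 → 0 ('')
  [7] 1/3 → 1 ('h')

n(n+1)/2 = 8·9/2 = 36
Σ LCP = 0 + 0 + 0 + 0 + 1 + 0 + 0 + 1 = 2
distinct = 36 − 2 = 34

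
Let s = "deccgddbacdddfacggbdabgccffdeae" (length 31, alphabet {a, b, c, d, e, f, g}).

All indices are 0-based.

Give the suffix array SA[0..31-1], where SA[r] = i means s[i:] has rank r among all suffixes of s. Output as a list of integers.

[20, 8, 14, 29, 7, 18, 21, 23, 2, 9, 24, 3, 15, 19, 6, 5, 10, 11, 27, 0, 12, 30, 28, 1, 13, 26, 25, 17, 22, 4, 16]

rank | idx | suffix
   0 |  20 | abgccffdeae
   1 |   8 | acdddfacggbdabgccffdeae
   2 |  14 | acggbdabgccffdeae
   3 |  29 | ae
   4 |   7 | bacdddfacggbdabgccffdeae
   5 |  18 | bdabgccffdeae
   6 |  21 | bgccffdeae
   7 |  23 | ccffdeae
   8 |   2 | ccgddbacdddfacggbdabgccffdeae
   9 |   9 | cdddfacggbdabgccffdeae
  10 |  24 | cffdeae
  11 |   3 | cgddbacdddfacggbdabgccffdeae
  12 |  15 | cggbdabgccffdeae
  13 |  19 | dabgccffdeae
  14 |   6 | dbacdddfacggbdabgccffdeae
  15 |   5 | ddbacdddfacggbdabgccffdeae
  16 |  10 | dddfacggbdabgccffdeae
  17 |  11 | ddfacggbdabgccffdeae
  18 |  27 | deae
  19 |   0 | deccgddbacdddfacggbdabgccffdeae
  20 |  12 | dfacggbdabgccffdeae
  21 |  30 | e
  22 |  28 | eae
  23 |   1 | eccgddbacdddfacggbdabgccffdeae
  24 |  13 | facggbdabgccffdeae
  25 |  26 | fdeae
  26 |  25 | ffdeae
  27 |  17 | gbdabgccffdeae
  28 |  22 | gccffdeae
  29 |   4 | gddbacdddfacggbdabgccffdeae
  30 |  16 | ggbdabgccffdeae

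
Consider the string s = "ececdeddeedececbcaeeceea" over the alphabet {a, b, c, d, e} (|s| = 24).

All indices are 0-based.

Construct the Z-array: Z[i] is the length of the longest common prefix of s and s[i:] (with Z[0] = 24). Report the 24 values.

Z[0]=24
i=1: i≥r, start 0; Z[1]=0
i=2: i≥r, start 0; Z[2]=2 extend→box=[2,4)
i=3: min(r-i=1, Z[1]=0)=0; Z[3]=0
i=4: i≥r, start 0; Z[4]=0
i=5: i≥r, start 0; Z[5]=1 extend→box=[5,6)
i=6: i≥r, start 0; Z[6]=0
i=7: i≥r, start 0; Z[7]=0
i=8: i≥r, start 0; Z[8]=1 extend→box=[8,9)
i=9: i≥r, start 0; Z[9]=1 extend→box=[9,10)
i=10: i≥r, start 0; Z[10]=0
i=11: i≥r, start 0; Z[11]=4 extend→box=[11,15)
i=12: min(r-i=3, Z[1]=0)=0; Z[12]=0
i=13: min(r-i=2, Z[2]=2)=2; Z[13]=2
i=14: min(r-i=1, Z[3]=0)=0; Z[14]=0
i=15: i≥r, start 0; Z[15]=0
i=16: i≥r, start 0; Z[16]=0
i=17: i≥r, start 0; Z[17]=0
i=18: i≥r, start 0; Z[18]=1 extend→box=[18,19)
i=19: i≥r, start 0; Z[19]=3 extend→box=[19,22)
i=20: min(r-i=2, Z[1]=0)=0; Z[20]=0
i=21: min(r-i=1, Z[2]=2)=1; Z[21]=1
i=22: i≥r, start 0; Z[22]=1 extend→box=[22,23)
i=23: i≥r, start 0; Z[23]=0

[24, 0, 2, 0, 0, 1, 0, 0, 1, 1, 0, 4, 0, 2, 0, 0, 0, 0, 1, 3, 0, 1, 1, 0]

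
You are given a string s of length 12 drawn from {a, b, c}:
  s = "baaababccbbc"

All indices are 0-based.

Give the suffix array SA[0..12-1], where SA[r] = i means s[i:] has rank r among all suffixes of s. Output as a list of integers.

[1, 2, 3, 5, 0, 4, 9, 10, 6, 11, 8, 7]

sorted suffixes:
  #0 SA[0]=1  'aaababccbbc'
  #1 SA[1]=2  'aababccbbc'
  #2 SA[2]=3  'ababccbbc'
  #3 SA[3]=5  'abccbbc'
  #4 SA[4]=0  'baaababccbbc'
  #5 SA[5]=4  'babccbbc'
  #6 SA[6]=9  'bbc'
  #7 SA[7]=10  'bc'
  #8 SA[8]=6  'bccbbc'
  #9 SA[9]=11  'c'
  #10 SA[10]=8  'cbbc'
  #11 SA[11]=7  'ccbbc'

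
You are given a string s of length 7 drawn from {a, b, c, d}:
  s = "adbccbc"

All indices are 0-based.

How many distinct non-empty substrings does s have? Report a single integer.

24

rank | idx | suffix
   0 |   0 | adbccbc
   1 |   5 | bc
   2 |   2 | bccbc
   3 |   6 | c
   4 |   4 | cbc
   5 |   3 | ccbc
   6 |   1 | dbccbc

SA = [0, 5, 2, 6, 4, 3, 1]
rank  pair      lcp
   1  s[0:],s[5:]  0  ''
   2  s[5:],s[2:]  2  'bc'
   3  s[2:],s[6:]  0  ''
   4  s[6:],s[4:]  1  'c'
   5  s[4:],s[3:]  1  'c'
   6  s[3:],s[1:]  0  ''

n(n+1)/2 = 7·8/2 = 28
Σ LCP = 0 + 0 + 2 + 0 + 1 + 1 + 0 = 4
distinct = 28 − 4 = 24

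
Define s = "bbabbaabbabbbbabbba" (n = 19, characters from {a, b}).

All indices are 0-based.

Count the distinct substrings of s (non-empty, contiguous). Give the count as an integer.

137

rank→(start, suffix):
  0 → (18, 'a')
  1 → (5, 'aabbabbbbabbba')
  2 → (2, 'abbaabbabbbbabbba')
  3 → (6, 'abbabbbbabbba')
  4 → (14, 'abbba')
  5 → (9, 'abbbbabbba')
  6 → (17, 'ba')
  7 → (4, 'baabbabbbbabbba')
  8 → (1, 'babbaabbabbbbabbba')
  9 → (13, 'babbba')
  10 → (8, 'babbbbabbba')
  11 → (16, 'bba')
  12 → (3, 'bbaabbabbbbabbba')
  13 → (0, 'bbabbaabbabbbbabbba')
  14 → (12, 'bbabbba')
  15 → (7, 'bbabbbbabbba')
  16 → (15, 'bbba')
  17 → (11, 'bbbabbba')
  18 → (10, 'bbbbabbba')

SA = [18, 5, 2, 6, 14, 9, 17, 4, 1, 13, 8, 16, 3, 0, 12, 7, 15, 11, 10]
rank  pair      lcp
   1  s[18:],s[5:]  1  'a'
   2  s[5:],s[2:]  1  'a'
   3  s[2:],s[6:]  4  'abba'
   4  s[6:],s[14:]  3  'abb'
   5  s[14:],s[9:]  4  'abbb'
   6  s[9:],s[17:]  0  ''
   7  s[17:],s[4:]  2  'ba'
   8  s[4:],s[1:]  2  'ba'
   9  s[1:],s[13:]  4  'babb'
  10  s[13:],s[8:]  5  'babbb'
  11  s[8:],s[16:]  1  'b'
  12  s[16:],s[3:]  3  'bba'
  13  s[3:],s[0:]  3  'bba'
  14  s[0:],s[12:]  5  'bbabb'
  15  s[12:],s[7:]  6  'bbabbb'
  16  s[7:],s[15:]  2  'bb'
  17  s[15:],s[11:]  4  'bbba'
  18  s[11:],s[10:]  3  'bbb'

n(n+1)/2 = 19·20/2 = 190
Σ LCP = 0 + 1 + 1 + 4 + 3 + 4 + 0 + 2 + 2 + 4 + 5 + 1 + 3 + 3 + 5 + 6 + 2 + 4 + 3 = 53
distinct = 190 − 53 = 137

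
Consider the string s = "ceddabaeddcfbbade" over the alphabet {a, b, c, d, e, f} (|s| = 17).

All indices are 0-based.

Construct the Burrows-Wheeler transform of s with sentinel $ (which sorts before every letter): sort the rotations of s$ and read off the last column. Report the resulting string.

rank  rotation            last
    0  $ceddabaeddcfbbade  e
    1  abaeddcfbbade$cedd  d
    2  ade$ceddabaeddcfbb  b
    3  aeddcfbbade$ceddab  b
    4  bade$ceddabaeddcfb  b
    5  baeddcfbbade$cedda  a
    6  bbade$ceddabaeddcf  f
    7  ceddabaeddcfbbade$  $
    8  cfbbade$ceddabaedd  d
    9  dabaeddcfbbade$ced  d
   10  dcfbbade$ceddabaed  d
   11  ddabaeddcfbbade$ce  e
   12  ddcfbbade$ceddabae  e
   13  de$ceddabaeddcfbba  a
   14  e$ceddabaeddcfbbad  d
   15  eddabaeddcfbbade$c  c
   16  eddcfbbade$ceddaba  a
   17  fbbade$ceddabaeddc  c

edbbbaf$dddeeadcac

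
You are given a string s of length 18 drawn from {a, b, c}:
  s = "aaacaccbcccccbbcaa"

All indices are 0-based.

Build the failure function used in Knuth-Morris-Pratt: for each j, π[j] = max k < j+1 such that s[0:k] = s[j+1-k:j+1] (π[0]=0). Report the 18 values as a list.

π[0] = 0
j=1 s[j]='a': π[1]=1 (border 'a')
j=2 s[j]='a': π[2]=2 (border 'aa')
j=3 s[j]='c': k: 2→1→0; π[3]=0 (border '')
j=4 s[j]='a': π[4]=1 (border 'a')
j=5 s[j]='c': k: 1→0; π[5]=0 (border '')
j=6 s[j]='c': π[6]=0 (border '')
j=7 s[j]='b': π[7]=0 (border '')
j=8 s[j]='c': π[8]=0 (border '')
j=9 s[j]='c': π[9]=0 (border '')
j=10 s[j]='c': π[10]=0 (border '')
j=11 s[j]='c': π[11]=0 (border '')
j=12 s[j]='c': π[12]=0 (border '')
j=13 s[j]='b': π[13]=0 (border '')
j=14 s[j]='b': π[14]=0 (border '')
j=15 s[j]='c': π[15]=0 (border '')
j=16 s[j]='a': π[16]=1 (border 'a')
j=17 s[j]='a': π[17]=2 (border 'aa')

[0, 1, 2, 0, 1, 0, 0, 0, 0, 0, 0, 0, 0, 0, 0, 0, 1, 2]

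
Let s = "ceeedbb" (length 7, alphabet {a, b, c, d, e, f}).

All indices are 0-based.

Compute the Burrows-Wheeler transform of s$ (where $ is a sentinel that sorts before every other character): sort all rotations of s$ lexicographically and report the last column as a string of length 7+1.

rank  rotation  last
    0  $ceeedbb  b
    1  b$ceeedb  b
    2  bb$ceeed  d
    3  ceeedbb$  $
    4  dbb$ceee  e
    5  edbb$cee  e
    6  eedbb$ce  e
    7  eeedbb$c  c

bbd$eeec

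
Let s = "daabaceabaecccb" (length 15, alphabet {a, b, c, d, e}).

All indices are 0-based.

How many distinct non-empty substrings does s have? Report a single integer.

sorted suffixes:
  #0 SA[0]=1  'aabaceabaecccb'
  #1 SA[1]=2  'abaceabaecccb'
  #2 SA[2]=7  'abaecccb'
  #3 SA[3]=4  'aceabaecccb'
  #4 SA[4]=9  'aecccb'
  #5 SA[5]=14  'b'
  #6 SA[6]=3  'baceabaecccb'
  #7 SA[7]=8  'baecccb'
  #8 SA[8]=13  'cb'
  #9 SA[9]=12  'ccb'
  #10 SA[10]=11  'cccb'
  #11 SA[11]=5  'ceabaecccb'
  #12 SA[12]=0  'daabaceabaecccb'
  #13 SA[13]=6  'eabaecccb'
  #14 SA[14]=10  'ecccb'

SA = [1, 2, 7, 4, 9, 14, 3, 8, 13, 12, 11, 5, 0, 6, 10]
[i] adj suffixes → lcp
  [1] 1/2 → 1 ('a')
  [2] 2/7 → 3 ('aba')
  [3] 7/4 → 1 ('a')
  [4] 4/9 → 1 ('a')
  [5] 9/14 → 0 ('')
  [6] 14/3 → 1 ('b')
  [7] 3/8 → 2 ('ba')
  [8] 8/13 → 0 ('')
  [9] 13/12 → 1 ('c')
  [10] 12/11 → 2 ('cc')
  [11] 11/5 → 1 ('c')
  [12] 5/0 → 0 ('')
  [13] 0/6 → 0 ('')
  [14] 6/10 → 1 ('e')

n(n+1)/2 = 15·16/2 = 120
Σ LCP = 0 + 1 + 3 + 1 + 1 + 0 + 1 + 2 + 0 + 1 + 2 + 1 + 0 + 0 + 1 = 14
distinct = 120 − 14 = 106

106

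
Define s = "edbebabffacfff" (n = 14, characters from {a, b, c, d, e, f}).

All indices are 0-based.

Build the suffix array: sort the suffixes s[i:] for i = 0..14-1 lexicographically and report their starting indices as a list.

sorted suffixes:
  #0 SA[0]=5  'abffacfff'
  #1 SA[1]=9  'acfff'
  #2 SA[2]=4  'babffacfff'
  #3 SA[3]=2  'bebabffacfff'
  #4 SA[4]=6  'bffacfff'
  #5 SA[5]=10  'cfff'
  #6 SA[6]=1  'dbebabffacfff'
  #7 SA[7]=3  'ebabffacfff'
  #8 SA[8]=0  'edbebabffacfff'
  #9 SA[9]=13  'f'
  #10 SA[10]=8  'facfff'
  #11 SA[11]=12  'ff'
  #12 SA[12]=7  'ffacfff'
  #13 SA[13]=11  'fff'

[5, 9, 4, 2, 6, 10, 1, 3, 0, 13, 8, 12, 7, 11]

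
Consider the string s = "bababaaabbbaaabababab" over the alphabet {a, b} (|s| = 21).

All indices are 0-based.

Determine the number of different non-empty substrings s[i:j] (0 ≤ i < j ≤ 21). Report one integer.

170

sorted suffixes:
  #0 SA[0]=11  'aaabababab'
  #1 SA[1]=5  'aaabbbaaabababab'
  #2 SA[2]=12  'aabababab'
  #3 SA[3]=6  'aabbbaaabababab'
  #4 SA[4]=19  'ab'
  #5 SA[5]=3  'abaaabbbaaabababab'
  #6 SA[6]=17  'abab'
  #7 SA[7]=1  'ababaaabbbaaabababab'
  #8 SA[8]=15  'ababab'
  #9 SA[9]=13  'abababab'
  #10 SA[10]=7  'abbbaaabababab'
  #11 SA[11]=20  'b'
  #12 SA[12]=10  'baaabababab'
  #13 SA[13]=4  'baaabbbaaabababab'
  #14 SA[14]=18  'bab'
  #15 SA[15]=2  'babaaabbbaaabababab'
  #16 SA[16]=16  'babab'
  #17 SA[17]=0  'bababaaabbbaaabababab'
  #18 SA[18]=14  'bababab'
  #19 SA[19]=9  'bbaaabababab'
  #20 SA[20]=8  'bbbaaabababab'

SA = [11, 5, 12, 6, 19, 3, 17, 1, 15, 13, 7, 20, 10, 4, 18, 2, 16, 0, 14, 9, 8]
rank  pair      lcp
   1  s[11:],s[5:]  4  'aaab'
   2  s[5:],s[12:]  2  'aa'
   3  s[12:],s[6:]  3  'aab'
   4  s[6:],s[19:]  1  'a'
   5  s[19:],s[3:]  2  'ab'
   6  s[3:],s[17:]  3  'aba'
   7  s[17:],s[1:]  4  'abab'
   8  s[1:],s[15:]  5  'ababa'
   9  s[15:],s[13:]  6  'ababab'
  10  s[13:],s[7:]  2  'ab'
  11  s[7:],s[20:]  0  ''
  12  s[20:],s[10:]  1  'b'
  13  s[10:],s[4:]  5  'baaab'
  14  s[4:],s[18:]  2  'ba'
  15  s[18:],s[2:]  3  'bab'
  16  s[2:],s[16:]  4  'baba'
  17  s[16:],s[0:]  5  'babab'
  18  s[0:],s[14:]  6  'bababa'
  19  s[14:],s[9:]  1  'b'
  20  s[9:],s[8:]  2  'bb'

n(n+1)/2 = 21·22/2 = 231
Σ LCP = 0 + 4 + 2 + 3 + 1 + 2 + 3 + 4 + 5 + 6 + 2 + 0 + 1 + 5 + 2 + 3 + 4 + 5 + 6 + 1 + 2 = 61
distinct = 231 − 61 = 170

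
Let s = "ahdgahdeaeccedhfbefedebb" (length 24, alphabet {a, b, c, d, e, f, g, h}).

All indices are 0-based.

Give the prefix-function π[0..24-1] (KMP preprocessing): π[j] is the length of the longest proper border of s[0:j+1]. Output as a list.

[0, 0, 0, 0, 1, 2, 3, 0, 1, 0, 0, 0, 0, 0, 0, 0, 0, 0, 0, 0, 0, 0, 0, 0]

π[0] = 0
j=1 s[j]='h': π[1]=0 (border '')
j=2 s[j]='d': π[2]=0 (border '')
j=3 s[j]='g': π[3]=0 (border '')
j=4 s[j]='a': π[4]=1 (border 'a')
j=5 s[j]='h': π[5]=2 (border 'ah')
j=6 s[j]='d': π[6]=3 (border 'ahd')
j=7 s[j]='e': k: 3→0; π[7]=0 (border '')
j=8 s[j]='a': π[8]=1 (border 'a')
j=9 s[j]='e': k: 1→0; π[9]=0 (border '')
j=10 s[j]='c': π[10]=0 (border '')
j=11 s[j]='c': π[11]=0 (border '')
j=12 s[j]='e': π[12]=0 (border '')
j=13 s[j]='d': π[13]=0 (border '')
j=14 s[j]='h': π[14]=0 (border '')
j=15 s[j]='f': π[15]=0 (border '')
j=16 s[j]='b': π[16]=0 (border '')
j=17 s[j]='e': π[17]=0 (border '')
j=18 s[j]='f': π[18]=0 (border '')
j=19 s[j]='e': π[19]=0 (border '')
j=20 s[j]='d': π[20]=0 (border '')
j=21 s[j]='e': π[21]=0 (border '')
j=22 s[j]='b': π[22]=0 (border '')
j=23 s[j]='b': π[23]=0 (border '')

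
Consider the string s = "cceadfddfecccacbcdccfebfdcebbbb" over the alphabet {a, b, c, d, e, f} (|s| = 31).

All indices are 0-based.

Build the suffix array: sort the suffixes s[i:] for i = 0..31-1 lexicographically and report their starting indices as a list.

[13, 3, 30, 29, 28, 27, 15, 22, 12, 14, 11, 10, 0, 18, 16, 1, 25, 19, 17, 24, 6, 4, 7, 2, 26, 21, 9, 23, 5, 20, 8]

rank→(start, suffix):
  0 → (13, 'acbcdccfebfdcebbbb')
  1 → (3, 'adfddfecccacbcdccfebfdcebbbb')
  2 → (30, 'b')
  3 → (29, 'bb')
  4 → (28, 'bbb')
  5 → (27, 'bbbb')
  6 → (15, 'bcdccfebfdcebbbb')
  7 → (22, 'bfdcebbbb')
  8 → (12, 'cacbcdccfebfdcebbbb')
  9 → (14, 'cbcdccfebfdcebbbb')
  10 → (11, 'ccacbcdccfebfdcebbbb')
  11 → (10, 'cccacbcdccfebfdcebbbb')
  12 → (0, 'cceadfddfecccacbcdccfebfdcebbbb')
  13 → (18, 'ccfebfdcebbbb')
  14 → (16, 'cdccfebfdcebbbb')
  15 → (1, 'ceadfddfecccacbcdccfebfdcebbbb')
  16 → (25, 'cebbbb')
  17 → (19, 'cfebfdcebbbb')
  18 → (17, 'dccfebfdcebbbb')
  19 → (24, 'dcebbbb')
  20 → (6, 'ddfecccacbcdccfebfdcebbbb')
  21 → (4, 'dfddfecccacbcdccfebfdcebbbb')
  22 → (7, 'dfecccacbcdccfebfdcebbbb')
  23 → (2, 'eadfddfecccacbcdccfebfdcebbbb')
  24 → (26, 'ebbbb')
  25 → (21, 'ebfdcebbbb')
  26 → (9, 'ecccacbcdccfebfdcebbbb')
  27 → (23, 'fdcebbbb')
  28 → (5, 'fddfecccacbcdccfebfdcebbbb')
  29 → (20, 'febfdcebbbb')
  30 → (8, 'fecccacbcdccfebfdcebbbb')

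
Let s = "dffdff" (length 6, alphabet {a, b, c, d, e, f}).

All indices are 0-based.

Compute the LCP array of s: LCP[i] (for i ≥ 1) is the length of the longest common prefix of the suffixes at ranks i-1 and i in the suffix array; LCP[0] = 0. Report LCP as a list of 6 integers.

[0, 3, 0, 1, 1, 2]

sorted suffixes:
  #0 SA[0]=3  'dff'
  #1 SA[1]=0  'dffdff'
  #2 SA[2]=5  'f'
  #3 SA[3]=2  'fdff'
  #4 SA[4]=4  'ff'
  #5 SA[5]=1  'ffdff'

SA = [3, 0, 5, 2, 4, 1]
i: (SA[i-1],SA[i]) lcp shared
  1: (3,0) 3 'dff'
  2: (0,5) 0 ''
  3: (5,2) 1 'f'
  4: (2,4) 1 'f'
  5: (4,1) 2 'ff'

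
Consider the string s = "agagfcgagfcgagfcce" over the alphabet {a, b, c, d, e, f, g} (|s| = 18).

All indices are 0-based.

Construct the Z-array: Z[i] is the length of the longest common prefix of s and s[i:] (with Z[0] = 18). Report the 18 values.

[18, 0, 2, 0, 0, 0, 0, 2, 0, 0, 0, 0, 2, 0, 0, 0, 0, 0]

Z[0]=18
i=1: fresh scan; Z[1]=0
i=2: fresh scan; Z[2]=2 grow→box=[2,4)
i=3: min(r-i=1, Z[1]=0)=0; Z[3]=0
i=4: fresh scan; Z[4]=0
i=5: fresh scan; Z[5]=0
i=6: fresh scan; Z[6]=0
i=7: fresh scan; Z[7]=2 grow→box=[7,9)
i=8: min(r-i=1, Z[1]=0)=0; Z[8]=0
i=9: fresh scan; Z[9]=0
i=10: fresh scan; Z[10]=0
i=11: fresh scan; Z[11]=0
i=12: fresh scan; Z[12]=2 grow→box=[12,14)
i=13: min(r-i=1, Z[1]=0)=0; Z[13]=0
i=14: fresh scan; Z[14]=0
i=15: fresh scan; Z[15]=0
i=16: fresh scan; Z[16]=0
i=17: fresh scan; Z[17]=0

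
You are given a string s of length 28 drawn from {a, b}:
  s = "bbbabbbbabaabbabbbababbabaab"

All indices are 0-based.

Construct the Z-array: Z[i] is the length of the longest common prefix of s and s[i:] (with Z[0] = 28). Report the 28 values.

Z[0]=28
i=1: i≥r, start 0; Z[1]=2 extend→box=[1,3)
i=2: min(r-i=1, Z[1]=2)=1; Z[2]=1
i=3: i≥r, start 0; Z[3]=0
i=4: i≥r, start 0; Z[4]=3 extend→box=[4,7)
i=5: min(r-i=2, Z[1]=2)=2; Z[5]=5 extend→box=[5,10)
i=6: min(r-i=4, Z[1]=2)=2; Z[6]=2
i=7: min(r-i=3, Z[2]=1)=1; Z[7]=1
i=8: min(r-i=2, Z[3]=0)=0; Z[8]=0
i=9: min(r-i=1, Z[4]=3)=1; Z[9]=1
i=10: i≥r, start 0; Z[10]=0
i=11: i≥r, start 0; Z[11]=0
i=12: i≥r, start 0; Z[12]=2 extend→box=[12,14)
i=13: min(r-i=1, Z[1]=2)=1; Z[13]=1
i=14: i≥r, start 0; Z[14]=0
i=15: i≥r, start 0; Z[15]=5 extend→box=[15,20)
i=16: min(r-i=4, Z[1]=2)=2; Z[16]=2
i=17: min(r-i=3, Z[2]=1)=1; Z[17]=1
i=18: min(r-i=2, Z[3]=0)=0; Z[18]=0
i=19: min(r-i=1, Z[4]=3)=1; Z[19]=1
i=20: i≥r, start 0; Z[20]=0
i=21: i≥r, start 0; Z[21]=2 extend→box=[21,23)
i=22: min(r-i=1, Z[1]=2)=1; Z[22]=1
i=23: i≥r, start 0; Z[23]=0
i=24: i≥r, start 0; Z[24]=1 extend→box=[24,25)
i=25: i≥r, start 0; Z[25]=0
i=26: i≥r, start 0; Z[26]=0
i=27: i≥r, start 0; Z[27]=1 extend→box=[27,28)

[28, 2, 1, 0, 3, 5, 2, 1, 0, 1, 0, 0, 2, 1, 0, 5, 2, 1, 0, 1, 0, 2, 1, 0, 1, 0, 0, 1]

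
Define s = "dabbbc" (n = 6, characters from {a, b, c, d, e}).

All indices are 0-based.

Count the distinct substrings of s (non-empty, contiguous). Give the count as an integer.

18

rank | idx | suffix
   0 |   1 | abbbc
   1 |   2 | bbbc
   2 |   3 | bbc
   3 |   4 | bc
   4 |   5 | c
   5 |   0 | dabbbc

SA = [1, 2, 3, 4, 5, 0]
[i] adj suffixes → lcp
  [1] 1/2 → 0 ('')
  [2] 2/3 → 2 ('bb')
  [3] 3/4 → 1 ('b')
  [4] 4/5 → 0 ('')
  [5] 5/0 → 0 ('')

n(n+1)/2 = 6·7/2 = 21
Σ LCP = 0 + 0 + 2 + 1 + 0 + 0 = 3
distinct = 21 − 3 = 18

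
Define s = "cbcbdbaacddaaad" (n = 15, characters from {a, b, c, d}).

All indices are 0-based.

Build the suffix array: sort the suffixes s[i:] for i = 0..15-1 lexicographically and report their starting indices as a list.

[11, 6, 12, 7, 13, 5, 1, 3, 0, 2, 8, 14, 10, 4, 9]

sorted suffixes:
  #0 SA[0]=11  'aaad'
  #1 SA[1]=6  'aacddaaad'
  #2 SA[2]=12  'aad'
  #3 SA[3]=7  'acddaaad'
  #4 SA[4]=13  'ad'
  #5 SA[5]=5  'baacddaaad'
  #6 SA[6]=1  'bcbdbaacddaaad'
  #7 SA[7]=3  'bdbaacddaaad'
  #8 SA[8]=0  'cbcbdbaacddaaad'
  #9 SA[9]=2  'cbdbaacddaaad'
  #10 SA[10]=8  'cddaaad'
  #11 SA[11]=14  'd'
  #12 SA[12]=10  'daaad'
  #13 SA[13]=4  'dbaacddaaad'
  #14 SA[14]=9  'ddaaad'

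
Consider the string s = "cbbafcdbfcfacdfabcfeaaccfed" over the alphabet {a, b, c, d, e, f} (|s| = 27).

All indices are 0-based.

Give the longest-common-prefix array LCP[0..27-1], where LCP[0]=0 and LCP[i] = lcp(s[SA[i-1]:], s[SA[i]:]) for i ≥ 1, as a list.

[0, 1, 1, 2, 1, 0, 1, 1, 1, 0, 1, 1, 2, 1, 2, 3, 0, 1, 1, 0, 1, 0, 2, 1, 2, 1, 2]

sorted suffixes:
  #0 SA[0]=20  'aaccfed'
  #1 SA[1]=15  'abcfeaaccfed'
  #2 SA[2]=21  'accfed'
  #3 SA[3]=11  'acdfabcfeaaccfed'
  #4 SA[4]=3  'afcdbfcfacdfabcfeaaccfed'
  #5 SA[5]=2  'bafcdbfcfacdfabcfeaaccfed'
  #6 SA[6]=1  'bbafcdbfcfacdfabcfeaaccfed'
  #7 SA[7]=16  'bcfeaaccfed'
  #8 SA[8]=7  'bfcfacdfabcfeaaccfed'
  #9 SA[9]=0  'cbbafcdbfcfacdfabcfeaaccfed'
  #10 SA[10]=22  'ccfed'
  #11 SA[11]=5  'cdbfcfacdfabcfeaaccfed'
  #12 SA[12]=12  'cdfabcfeaaccfed'
  #13 SA[13]=9  'cfacdfabcfeaaccfed'
  #14 SA[14]=17  'cfeaaccfed'
  #15 SA[15]=23  'cfed'
  #16 SA[16]=26  'd'
  #17 SA[17]=6  'dbfcfacdfabcfeaaccfed'
  #18 SA[18]=13  'dfabcfeaaccfed'
  #19 SA[19]=19  'eaaccfed'
  #20 SA[20]=25  'ed'
  #21 SA[21]=14  'fabcfeaaccfed'
  #22 SA[22]=10  'facdfabcfeaaccfed'
  #23 SA[23]=4  'fcdbfcfacdfabcfeaaccfed'
  #24 SA[24]=8  'fcfacdfabcfeaaccfed'
  #25 SA[25]=18  'feaaccfed'
  #26 SA[26]=24  'fed'

SA = [20, 15, 21, 11, 3, 2, 1, 16, 7, 0, 22, 5, 12, 9, 17, 23, 26, 6, 13, 19, 25, 14, 10, 4, 8, 18, 24]
[i] adj suffixes → lcp
  [1] 20/15 → 1 ('a')
  [2] 15/21 → 1 ('a')
  [3] 21/11 → 2 ('ac')
  [4] 11/3 → 1 ('a')
  [5] 3/2 → 0 ('')
  [6] 2/1 → 1 ('b')
  [7] 1/16 → 1 ('b')
  [8] 16/7 → 1 ('b')
  [9] 7/0 → 0 ('')
  [10] 0/22 → 1 ('c')
  [11] 22/5 → 1 ('c')
  [12] 5/12 → 2 ('cd')
  [13] 12/9 → 1 ('c')
  [14] 9/17 → 2 ('cf')
  [15] 17/23 → 3 ('cfe')
  [16] 23/26 → 0 ('')
  [17] 26/6 → 1 ('d')
  [18] 6/13 → 1 ('d')
  [19] 13/19 → 0 ('')
  [20] 19/25 → 1 ('e')
  [21] 25/14 → 0 ('')
  [22] 14/10 → 2 ('fa')
  [23] 10/4 → 1 ('f')
  [24] 4/8 → 2 ('fc')
  [25] 8/18 → 1 ('f')
  [26] 18/24 → 2 ('fe')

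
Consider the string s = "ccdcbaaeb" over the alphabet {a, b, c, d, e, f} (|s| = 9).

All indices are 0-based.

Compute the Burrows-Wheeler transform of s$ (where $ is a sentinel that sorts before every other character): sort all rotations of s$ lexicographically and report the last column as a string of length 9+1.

bbaecd$cca

rank  rotation    last
    0  $ccdcbaaeb  b
    1  aaeb$ccdcb  b
    2  aeb$ccdcba  a
    3  b$ccdcbaae  e
    4  baaeb$ccdc  c
    5  cbaaeb$ccd  d
    6  ccdcbaaeb$  $
    7  cdcbaaeb$c  c
    8  dcbaaeb$cc  c
    9  eb$ccdcbaa  a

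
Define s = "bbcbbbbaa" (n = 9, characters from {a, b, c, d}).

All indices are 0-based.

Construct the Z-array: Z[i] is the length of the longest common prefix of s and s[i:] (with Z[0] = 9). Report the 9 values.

Z[0]=9
i=1: outside box; Z[1]=1 extend→box=[1,2)
i=2: outside box; Z[2]=0
i=3: outside box; Z[3]=2 extend→box=[3,5)
i=4: min(r-i=1, Z[1]=1)=1; Z[4]=2 extend→box=[4,6)
i=5: min(r-i=1, Z[1]=1)=1; Z[5]=2 extend→box=[5,7)
i=6: min(r-i=1, Z[1]=1)=1; Z[6]=1
i=7: outside box; Z[7]=0
i=8: outside box; Z[8]=0

[9, 1, 0, 2, 2, 2, 1, 0, 0]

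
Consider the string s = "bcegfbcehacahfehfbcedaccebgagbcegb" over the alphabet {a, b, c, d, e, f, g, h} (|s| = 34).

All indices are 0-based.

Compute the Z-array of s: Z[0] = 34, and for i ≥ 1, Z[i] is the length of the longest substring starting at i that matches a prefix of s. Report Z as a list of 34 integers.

[34, 0, 0, 0, 0, 3, 0, 0, 0, 0, 0, 0, 0, 0, 0, 0, 0, 3, 0, 0, 0, 0, 0, 0, 0, 1, 0, 0, 0, 4, 0, 0, 0, 1]

Z[0]=34
i=1: fresh scan; Z[1]=0
i=2: fresh scan; Z[2]=0
i=3: fresh scan; Z[3]=0
i=4: fresh scan; Z[4]=0
i=5: fresh scan; Z[5]=3 grow→box=[5,8)
i=6: min(r-i=2, Z[1]=0)=0; Z[6]=0
i=7: min(r-i=1, Z[2]=0)=0; Z[7]=0
i=8: fresh scan; Z[8]=0
i=9: fresh scan; Z[9]=0
i=10: fresh scan; Z[10]=0
i=11: fresh scan; Z[11]=0
i=12: fresh scan; Z[12]=0
i=13: fresh scan; Z[13]=0
i=14: fresh scan; Z[14]=0
i=15: fresh scan; Z[15]=0
i=16: fresh scan; Z[16]=0
i=17: fresh scan; Z[17]=3 grow→box=[17,20)
i=18: min(r-i=2, Z[1]=0)=0; Z[18]=0
i=19: min(r-i=1, Z[2]=0)=0; Z[19]=0
i=20: fresh scan; Z[20]=0
i=21: fresh scan; Z[21]=0
i=22: fresh scan; Z[22]=0
i=23: fresh scan; Z[23]=0
i=24: fresh scan; Z[24]=0
i=25: fresh scan; Z[25]=1 grow→box=[25,26)
i=26: fresh scan; Z[26]=0
i=27: fresh scan; Z[27]=0
i=28: fresh scan; Z[28]=0
i=29: fresh scan; Z[29]=4 grow→box=[29,33)
i=30: min(r-i=3, Z[1]=0)=0; Z[30]=0
i=31: min(r-i=2, Z[2]=0)=0; Z[31]=0
i=32: min(r-i=1, Z[3]=0)=0; Z[32]=0
i=33: fresh scan; Z[33]=1 grow→box=[33,34)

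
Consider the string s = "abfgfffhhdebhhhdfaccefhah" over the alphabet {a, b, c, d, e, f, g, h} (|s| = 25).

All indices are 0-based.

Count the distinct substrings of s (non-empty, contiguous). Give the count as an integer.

302

rank | idx | suffix
   0 |   0 | abfgfffhhdebhhhdfaccefhah
   1 |  17 | accefhah
   2 |  23 | ah
   3 |   1 | bfgfffhhdebhhhdfaccefhah
   4 |  11 | bhhhdfaccefhah
   5 |  18 | ccefhah
   6 |  19 | cefhah
   7 |   9 | debhhhdfaccefhah
   8 |  15 | dfaccefhah
   9 |  10 | ebhhhdfaccefhah
  10 |  20 | efhah
  11 |  16 | faccefhah
  12 |   4 | fffhhdebhhhdfaccefhah
  13 |   5 | ffhhdebhhhdfaccefhah
  14 |   2 | fgfffhhdebhhhdfaccefhah
  15 |  21 | fhah
  16 |   6 | fhhdebhhhdfaccefhah
  17 |   3 | gfffhhdebhhhdfaccefhah
  18 |  24 | h
  19 |  22 | hah
  20 |   8 | hdebhhhdfaccefhah
  21 |  14 | hdfaccefhah
  22 |   7 | hhdebhhhdfaccefhah
  23 |  13 | hhdfaccefhah
  24 |  12 | hhhdfaccefhah

SA = [0, 17, 23, 1, 11, 18, 19, 9, 15, 10, 20, 16, 4, 5, 2, 21, 6, 3, 24, 22, 8, 14, 7, 13, 12]
rank  pair      lcp
   1  s[0:],s[17:]  1  'a'
   2  s[17:],s[23:]  1  'a'
   3  s[23:],s[1:]  0  ''
   4  s[1:],s[11:]  1  'b'
   5  s[11:],s[18:]  0  ''
   6  s[18:],s[19:]  1  'c'
   7  s[19:],s[9:]  0  ''
   8  s[9:],s[15:]  1  'd'
   9  s[15:],s[10:]  0  ''
  10  s[10:],s[20:]  1  'e'
  11  s[20:],s[16:]  0  ''
  12  s[16:],s[4:]  1  'f'
  13  s[4:],s[5:]  2  'ff'
  14  s[5:],s[2:]  1  'f'
  15  s[2:],s[21:]  1  'f'
  16  s[21:],s[6:]  2  'fh'
  17  s[6:],s[3:]  0  ''
  18  s[3:],s[24:]  0  ''
  19  s[24:],s[22:]  1  'h'
  20  s[22:],s[8:]  1  'h'
  21  s[8:],s[14:]  2  'hd'
  22  s[14:],s[7:]  1  'h'
  23  s[7:],s[13:]  3  'hhd'
  24  s[13:],s[12:]  2  'hh'

n(n+1)/2 = 25·26/2 = 325
Σ LCP = 0 + 1 + 1 + 0 + 1 + 0 + 1 + 0 + 1 + 0 + 1 + 0 + 1 + 2 + 1 + 1 + 2 + 0 + 0 + 1 + 1 + 2 + 1 + 3 + 2 = 23
distinct = 325 − 23 = 302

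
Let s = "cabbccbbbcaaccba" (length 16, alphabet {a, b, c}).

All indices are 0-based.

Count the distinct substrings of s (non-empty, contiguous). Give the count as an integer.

rank→(start, suffix):
  0 → (15, 'a')
  1 → (10, 'aaccba')
  2 → (1, 'abbccbbbcaaccba')
  3 → (11, 'accba')
  4 → (14, 'ba')
  5 → (6, 'bbbcaaccba')
  6 → (7, 'bbcaaccba')
  7 → (2, 'bbccbbbcaaccba')
  8 → (8, 'bcaaccba')
  9 → (3, 'bccbbbcaaccba')
  10 → (9, 'caaccba')
  11 → (0, 'cabbccbbbcaaccba')
  12 → (13, 'cba')
  13 → (5, 'cbbbcaaccba')
  14 → (12, 'ccba')
  15 → (4, 'ccbbbcaaccba')

SA = [15, 10, 1, 11, 14, 6, 7, 2, 8, 3, 9, 0, 13, 5, 12, 4]
rank  pair      lcp
   1  s[15:],s[10:]  1  'a'
   2  s[10:],s[1:]  1  'a'
   3  s[1:],s[11:]  1  'a'
   4  s[11:],s[14:]  0  ''
   5  s[14:],s[6:]  1  'b'
   6  s[6:],s[7:]  2  'bb'
   7  s[7:],s[2:]  3  'bbc'
   8  s[2:],s[8:]  1  'b'
   9  s[8:],s[3:]  2  'bc'
  10  s[3:],s[9:]  0  ''
  11  s[9:],s[0:]  2  'ca'
  12  s[0:],s[13:]  1  'c'
  13  s[13:],s[5:]  2  'cb'
  14  s[5:],s[12:]  1  'c'
  15  s[12:],s[4:]  3  'ccb'

n(n+1)/2 = 16·17/2 = 136
Σ LCP = 0 + 1 + 1 + 1 + 0 + 1 + 2 + 3 + 1 + 2 + 0 + 2 + 1 + 2 + 1 + 3 = 21
distinct = 136 − 21 = 115

115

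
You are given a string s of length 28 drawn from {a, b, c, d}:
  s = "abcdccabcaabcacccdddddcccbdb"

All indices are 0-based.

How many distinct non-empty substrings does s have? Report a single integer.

358

rank→(start, suffix):
  0 → (9, 'aabcacccdddddcccbdb')
  1 → (6, 'abcaabcacccdddddcccbdb')
  2 → (10, 'abcacccdddddcccbdb')
  3 → (0, 'abcdccabcaabcacccdddddcccbdb')
  4 → (13, 'acccdddddcccbdb')
  5 → (27, 'b')
  6 → (7, 'bcaabcacccdddddcccbdb')
  7 → (11, 'bcacccdddddcccbdb')
  8 → (1, 'bcdccabcaabcacccdddddcccbdb')
  9 → (25, 'bdb')
  10 → (8, 'caabcacccdddddcccbdb')
  11 → (5, 'cabcaabcacccdddddcccbdb')
  12 → (12, 'cacccdddddcccbdb')
  13 → (24, 'cbdb')
  14 → (4, 'ccabcaabcacccdddddcccbdb')
  15 → (23, 'ccbdb')
  16 → (22, 'cccbdb')
  17 → (14, 'cccdddddcccbdb')
  18 → (15, 'ccdddddcccbdb')
  19 → (2, 'cdccabcaabcacccdddddcccbdb')
  20 → (16, 'cdddddcccbdb')
  21 → (26, 'db')
  22 → (3, 'dccabcaabcacccdddddcccbdb')
  23 → (21, 'dcccbdb')
  24 → (20, 'ddcccbdb')
  25 → (19, 'dddcccbdb')
  26 → (18, 'ddddcccbdb')
  27 → (17, 'dddddcccbdb')

SA = [9, 6, 10, 0, 13, 27, 7, 11, 1, 25, 8, 5, 12, 24, 4, 23, 22, 14, 15, 2, 16, 26, 3, 21, 20, 19, 18, 17]
rank  pair      lcp
   1  s[9:],s[6:]  1  'a'
   2  s[6:],s[10:]  4  'abca'
   3  s[10:],s[0:]  3  'abc'
   4  s[0:],s[13:]  1  'a'
   5  s[13:],s[27:]  0  ''
   6  s[27:],s[7:]  1  'b'
   7  s[7:],s[11:]  3  'bca'
   8  s[11:],s[1:]  2  'bc'
   9  s[1:],s[25:]  1  'b'
  10  s[25:],s[8:]  0  ''
  11  s[8:],s[5:]  2  'ca'
  12  s[5:],s[12:]  2  'ca'
  13  s[12:],s[24:]  1  'c'
  14  s[24:],s[4:]  1  'c'
  15  s[4:],s[23:]  2  'cc'
  16  s[23:],s[22:]  2  'cc'
  17  s[22:],s[14:]  3  'ccc'
  18  s[14:],s[15:]  2  'cc'
  19  s[15:],s[2:]  1  'c'
  20  s[2:],s[16:]  2  'cd'
  21  s[16:],s[26:]  0  ''
  22  s[26:],s[3:]  1  'd'
  23  s[3:],s[21:]  3  'dcc'
  24  s[21:],s[20:]  1  'd'
  25  s[20:],s[19:]  2  'dd'
  26  s[19:],s[18:]  3  'ddd'
  27  s[18:],s[17:]  4  'dddd'

n(n+1)/2 = 28·29/2 = 406
Σ LCP = 0 + 1 + 4 + 3 + 1 + 0 + 1 + 3 + 2 + 1 + 0 + 2 + 2 + 1 + 1 + 2 + 2 + 3 + 2 + 1 + 2 + 0 + 1 + 3 + 1 + 2 + 3 + 4 = 48
distinct = 406 − 48 = 358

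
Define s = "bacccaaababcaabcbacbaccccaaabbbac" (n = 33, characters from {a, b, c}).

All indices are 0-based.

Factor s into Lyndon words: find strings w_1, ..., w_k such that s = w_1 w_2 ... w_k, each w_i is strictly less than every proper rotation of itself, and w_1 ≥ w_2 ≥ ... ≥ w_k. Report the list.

emit factor 1: 'b' (i=0, period=1)
emit factor 2: 'accc' (i=1, period=4)
emit factor 3: 'aaababcaabcbacbaccccaaabbbac' (i=5, period=28)

["b", "accc", "aaababcaabcbacbaccccaaabbbac"]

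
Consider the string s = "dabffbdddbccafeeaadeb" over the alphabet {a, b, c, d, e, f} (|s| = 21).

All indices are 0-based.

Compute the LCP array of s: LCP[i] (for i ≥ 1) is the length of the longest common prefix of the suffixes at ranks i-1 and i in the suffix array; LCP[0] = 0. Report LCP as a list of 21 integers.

sorted suffixes:
  #0 SA[0]=16  'aadeb'
  #1 SA[1]=1  'abffbdddbccafeeaadeb'
  #2 SA[2]=17  'adeb'
  #3 SA[3]=12  'afeeaadeb'
  #4 SA[4]=20  'b'
  #5 SA[5]=9  'bccafeeaadeb'
  #6 SA[6]=5  'bdddbccafeeaadeb'
  #7 SA[7]=2  'bffbdddbccafeeaadeb'
  #8 SA[8]=11  'cafeeaadeb'
  #9 SA[9]=10  'ccafeeaadeb'
  #10 SA[10]=0  'dabffbdddbccafeeaadeb'
  #11 SA[11]=8  'dbccafeeaadeb'
  #12 SA[12]=7  'ddbccafeeaadeb'
  #13 SA[13]=6  'dddbccafeeaadeb'
  #14 SA[14]=18  'deb'
  #15 SA[15]=15  'eaadeb'
  #16 SA[16]=19  'eb'
  #17 SA[17]=14  'eeaadeb'
  #18 SA[18]=4  'fbdddbccafeeaadeb'
  #19 SA[19]=13  'feeaadeb'
  #20 SA[20]=3  'ffbdddbccafeeaadeb'

SA = [16, 1, 17, 12, 20, 9, 5, 2, 11, 10, 0, 8, 7, 6, 18, 15, 19, 14, 4, 13, 3]
[i] adj suffixes → lcp
  [1] 16/1 → 1 ('a')
  [2] 1/17 → 1 ('a')
  [3] 17/12 → 1 ('a')
  [4] 12/20 → 0 ('')
  [5] 20/9 → 1 ('b')
  [6] 9/5 → 1 ('b')
  [7] 5/2 → 1 ('b')
  [8] 2/11 → 0 ('')
  [9] 11/10 → 1 ('c')
  [10] 10/0 → 0 ('')
  [11] 0/8 → 1 ('d')
  [12] 8/7 → 1 ('d')
  [13] 7/6 → 2 ('dd')
  [14] 6/18 → 1 ('d')
  [15] 18/15 → 0 ('')
  [16] 15/19 → 1 ('e')
  [17] 19/14 → 1 ('e')
  [18] 14/4 → 0 ('')
  [19] 4/13 → 1 ('f')
  [20] 13/3 → 1 ('f')

[0, 1, 1, 1, 0, 1, 1, 1, 0, 1, 0, 1, 1, 2, 1, 0, 1, 1, 0, 1, 1]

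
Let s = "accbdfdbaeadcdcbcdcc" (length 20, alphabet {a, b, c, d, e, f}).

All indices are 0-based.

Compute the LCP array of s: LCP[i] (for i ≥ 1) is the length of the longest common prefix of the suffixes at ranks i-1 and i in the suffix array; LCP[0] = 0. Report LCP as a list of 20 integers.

[0, 1, 1, 0, 1, 1, 0, 1, 2, 1, 2, 1, 3, 0, 1, 2, 2, 1, 0, 0]

sorted suffixes:
  #0 SA[0]=0  'accbdfdbaeadcdcbcdcc'
  #1 SA[1]=10  'adcdcbcdcc'
  #2 SA[2]=8  'aeadcdcbcdcc'
  #3 SA[3]=7  'baeadcdcbcdcc'
  #4 SA[4]=15  'bcdcc'
  #5 SA[5]=3  'bdfdbaeadcdcbcdcc'
  #6 SA[6]=19  'c'
  #7 SA[7]=14  'cbcdcc'
  #8 SA[8]=2  'cbdfdbaeadcdcbcdcc'
  #9 SA[9]=18  'cc'
  #10 SA[10]=1  'ccbdfdbaeadcdcbcdcc'
  #11 SA[11]=12  'cdcbcdcc'
  #12 SA[12]=16  'cdcc'
  #13 SA[13]=6  'dbaeadcdcbcdcc'
  #14 SA[14]=13  'dcbcdcc'
  #15 SA[15]=17  'dcc'
  #16 SA[16]=11  'dcdcbcdcc'
  #17 SA[17]=4  'dfdbaeadcdcbcdcc'
  #18 SA[18]=9  'eadcdcbcdcc'
  #19 SA[19]=5  'fdbaeadcdcbcdcc'

SA = [0, 10, 8, 7, 15, 3, 19, 14, 2, 18, 1, 12, 16, 6, 13, 17, 11, 4, 9, 5]
[i] adj suffixes → lcp
  [1] 0/10 → 1 ('a')
  [2] 10/8 → 1 ('a')
  [3] 8/7 → 0 ('')
  [4] 7/15 → 1 ('b')
  [5] 15/3 → 1 ('b')
  [6] 3/19 → 0 ('')
  [7] 19/14 → 1 ('c')
  [8] 14/2 → 2 ('cb')
  [9] 2/18 → 1 ('c')
  [10] 18/1 → 2 ('cc')
  [11] 1/12 → 1 ('c')
  [12] 12/16 → 3 ('cdc')
  [13] 16/6 → 0 ('')
  [14] 6/13 → 1 ('d')
  [15] 13/17 → 2 ('dc')
  [16] 17/11 → 2 ('dc')
  [17] 11/4 → 1 ('d')
  [18] 4/9 → 0 ('')
  [19] 9/5 → 0 ('')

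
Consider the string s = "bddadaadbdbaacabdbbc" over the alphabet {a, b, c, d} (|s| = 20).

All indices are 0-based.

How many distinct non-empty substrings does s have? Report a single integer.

rank→(start, suffix):
  0 → (11, 'aacabdbbc')
  1 → (5, 'aadbdbaacabdbbc')
  2 → (14, 'abdbbc')
  3 → (12, 'acabdbbc')
  4 → (3, 'adaadbdbaacabdbbc')
  5 → (6, 'adbdbaacabdbbc')
  6 → (10, 'baacabdbbc')
  7 → (17, 'bbc')
  8 → (18, 'bc')
  9 → (8, 'bdbaacabdbbc')
  10 → (15, 'bdbbc')
  11 → (0, 'bddadaadbdbaacabdbbc')
  12 → (19, 'c')
  13 → (13, 'cabdbbc')
  14 → (4, 'daadbdbaacabdbbc')
  15 → (2, 'dadaadbdbaacabdbbc')
  16 → (9, 'dbaacabdbbc')
  17 → (16, 'dbbc')
  18 → (7, 'dbdbaacabdbbc')
  19 → (1, 'ddadaadbdbaacabdbbc')

SA = [11, 5, 14, 12, 3, 6, 10, 17, 18, 8, 15, 0, 19, 13, 4, 2, 9, 16, 7, 1]
i: (SA[i-1],SA[i]) lcp shared
  1: (11,5) 2 'aa'
  2: (5,14) 1 'a'
  3: (14,12) 1 'a'
  4: (12,3) 1 'a'
  5: (3,6) 2 'ad'
  6: (6,10) 0 ''
  7: (10,17) 1 'b'
  8: (17,18) 1 'b'
  9: (18,8) 1 'b'
  10: (8,15) 3 'bdb'
  11: (15,0) 2 'bd'
  12: (0,19) 0 ''
  13: (19,13) 1 'c'
  14: (13,4) 0 ''
  15: (4,2) 2 'da'
  16: (2,9) 1 'd'
  17: (9,16) 2 'db'
  18: (16,7) 2 'db'
  19: (7,1) 1 'd'

n(n+1)/2 = 20·21/2 = 210
Σ LCP = 0 + 2 + 1 + 1 + 1 + 2 + 0 + 1 + 1 + 1 + 3 + 2 + 0 + 1 + 0 + 2 + 1 + 2 + 2 + 1 = 24
distinct = 210 − 24 = 186

186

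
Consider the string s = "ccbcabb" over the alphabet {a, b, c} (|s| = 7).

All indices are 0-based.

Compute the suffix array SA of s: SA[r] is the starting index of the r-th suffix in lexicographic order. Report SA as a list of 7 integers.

[4, 6, 5, 2, 3, 1, 0]

sorted suffixes:
  #0 SA[0]=4  'abb'
  #1 SA[1]=6  'b'
  #2 SA[2]=5  'bb'
  #3 SA[3]=2  'bcabb'
  #4 SA[4]=3  'cabb'
  #5 SA[5]=1  'cbcabb'
  #6 SA[6]=0  'ccbcabb'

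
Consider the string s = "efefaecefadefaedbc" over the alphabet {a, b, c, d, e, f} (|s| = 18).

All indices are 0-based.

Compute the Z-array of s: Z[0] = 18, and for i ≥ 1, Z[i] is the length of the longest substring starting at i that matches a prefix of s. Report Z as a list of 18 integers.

Z[0]=18
i=1: i≥r, start 0; Z[1]=0
i=2: i≥r, start 0; Z[2]=2 extend→box=[2,4)
i=3: min(r-i=1, Z[1]=0)=0; Z[3]=0
i=4: i≥r, start 0; Z[4]=0
i=5: i≥r, start 0; Z[5]=1 extend→box=[5,6)
i=6: i≥r, start 0; Z[6]=0
i=7: i≥r, start 0; Z[7]=2 extend→box=[7,9)
i=8: min(r-i=1, Z[1]=0)=0; Z[8]=0
i=9: i≥r, start 0; Z[9]=0
i=10: i≥r, start 0; Z[10]=0
i=11: i≥r, start 0; Z[11]=2 extend→box=[11,13)
i=12: min(r-i=1, Z[1]=0)=0; Z[12]=0
i=13: i≥r, start 0; Z[13]=0
i=14: i≥r, start 0; Z[14]=1 extend→box=[14,15)
i=15: i≥r, start 0; Z[15]=0
i=16: i≥r, start 0; Z[16]=0
i=17: i≥r, start 0; Z[17]=0

[18, 0, 2, 0, 0, 1, 0, 2, 0, 0, 0, 2, 0, 0, 1, 0, 0, 0]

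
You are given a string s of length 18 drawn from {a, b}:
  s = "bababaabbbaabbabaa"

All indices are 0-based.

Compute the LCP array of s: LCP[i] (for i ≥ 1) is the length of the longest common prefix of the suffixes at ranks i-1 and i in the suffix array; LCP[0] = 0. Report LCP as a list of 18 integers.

[0, 1, 2, 4, 1, 4, 3, 2, 3, 0, 3, 5, 2, 5, 4, 1, 3, 2]

rank | idx | suffix
   0 |  17 | a
   1 |  16 | aa
   2 |  10 | aabbabaa
   3 |   5 | aabbbaabbabaa
   4 |  14 | abaa
   5 |   3 | abaabbbaabbabaa
   6 |   1 | ababaabbbaabbabaa
   7 |  11 | abbabaa
   8 |   6 | abbbaabbabaa
   9 |  15 | baa
  10 |   9 | baabbabaa
  11 |   4 | baabbbaabbabaa
  12 |  13 | babaa
  13 |   2 | babaabbbaabbabaa
  14 |   0 | bababaabbbaabbabaa
  15 |   8 | bbaabbabaa
  16 |  12 | bbabaa
  17 |   7 | bbbaabbabaa

SA = [17, 16, 10, 5, 14, 3, 1, 11, 6, 15, 9, 4, 13, 2, 0, 8, 12, 7]
rank  pair      lcp
   1  s[17:],s[16:]  1  'a'
   2  s[16:],s[10:]  2  'aa'
   3  s[10:],s[5:]  4  'aabb'
   4  s[5:],s[14:]  1  'a'
   5  s[14:],s[3:]  4  'abaa'
   6  s[3:],s[1:]  3  'aba'
   7  s[1:],s[11:]  2  'ab'
   8  s[11:],s[6:]  3  'abb'
   9  s[6:],s[15:]  0  ''
  10  s[15:],s[9:]  3  'baa'
  11  s[9:],s[4:]  5  'baabb'
  12  s[4:],s[13:]  2  'ba'
  13  s[13:],s[2:]  5  'babaa'
  14  s[2:],s[0:]  4  'baba'
  15  s[0:],s[8:]  1  'b'
  16  s[8:],s[12:]  3  'bba'
  17  s[12:],s[7:]  2  'bb'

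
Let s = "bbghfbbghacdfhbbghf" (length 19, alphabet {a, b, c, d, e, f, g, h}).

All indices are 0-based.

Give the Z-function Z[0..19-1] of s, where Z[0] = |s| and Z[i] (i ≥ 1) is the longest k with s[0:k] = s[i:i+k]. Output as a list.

[19, 1, 0, 0, 0, 4, 1, 0, 0, 0, 0, 0, 0, 0, 5, 1, 0, 0, 0]

Z[0]=19
i=1: outside box; Z[1]=1 scan→box=[1,2)
i=2: outside box; Z[2]=0
i=3: outside box; Z[3]=0
i=4: outside box; Z[4]=0
i=5: outside box; Z[5]=4 scan→box=[5,9)
i=6: min(r-i=3, Z[1]=1)=1; Z[6]=1
i=7: min(r-i=2, Z[2]=0)=0; Z[7]=0
i=8: min(r-i=1, Z[3]=0)=0; Z[8]=0
i=9: outside box; Z[9]=0
i=10: outside box; Z[10]=0
i=11: outside box; Z[11]=0
i=12: outside box; Z[12]=0
i=13: outside box; Z[13]=0
i=14: outside box; Z[14]=5 scan→box=[14,19)
i=15: min(r-i=4, Z[1]=1)=1; Z[15]=1
i=16: min(r-i=3, Z[2]=0)=0; Z[16]=0
i=17: min(r-i=2, Z[3]=0)=0; Z[17]=0
i=18: min(r-i=1, Z[4]=0)=0; Z[18]=0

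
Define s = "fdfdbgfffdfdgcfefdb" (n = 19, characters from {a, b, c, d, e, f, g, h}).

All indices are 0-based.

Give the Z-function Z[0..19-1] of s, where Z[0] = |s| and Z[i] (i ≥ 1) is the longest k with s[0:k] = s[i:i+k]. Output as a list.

Z[0]=19
i=1: i≥r, start 0; Z[1]=0
i=2: i≥r, start 0; Z[2]=2 grow→box=[2,4)
i=3: min(r-i=1, Z[1]=0)=0; Z[3]=0
i=4: i≥r, start 0; Z[4]=0
i=5: i≥r, start 0; Z[5]=0
i=6: i≥r, start 0; Z[6]=1 grow→box=[6,7)
i=7: i≥r, start 0; Z[7]=1 grow→box=[7,8)
i=8: i≥r, start 0; Z[8]=4 grow→box=[8,12)
i=9: min(r-i=3, Z[1]=0)=0; Z[9]=0
i=10: min(r-i=2, Z[2]=2)=2; Z[10]=2
i=11: min(r-i=1, Z[3]=0)=0; Z[11]=0
i=12: i≥r, start 0; Z[12]=0
i=13: i≥r, start 0; Z[13]=0
i=14: i≥r, start 0; Z[14]=1 grow→box=[14,15)
i=15: i≥r, start 0; Z[15]=0
i=16: i≥r, start 0; Z[16]=2 grow→box=[16,18)
i=17: min(r-i=1, Z[1]=0)=0; Z[17]=0
i=18: i≥r, start 0; Z[18]=0

[19, 0, 2, 0, 0, 0, 1, 1, 4, 0, 2, 0, 0, 0, 1, 0, 2, 0, 0]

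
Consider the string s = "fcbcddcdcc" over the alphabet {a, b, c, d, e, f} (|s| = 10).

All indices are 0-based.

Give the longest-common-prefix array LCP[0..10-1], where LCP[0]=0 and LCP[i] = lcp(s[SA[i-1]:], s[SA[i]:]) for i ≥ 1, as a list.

[0, 0, 1, 1, 1, 2, 0, 2, 1, 0]

rank→(start, suffix):
  0 → (2, 'bcddcdcc')
  1 → (9, 'c')
  2 → (1, 'cbcddcdcc')
  3 → (8, 'cc')
  4 → (6, 'cdcc')
  5 → (3, 'cddcdcc')
  6 → (7, 'dcc')
  7 → (5, 'dcdcc')
  8 → (4, 'ddcdcc')
  9 → (0, 'fcbcddcdcc')

SA = [2, 9, 1, 8, 6, 3, 7, 5, 4, 0]
i: (SA[i-1],SA[i]) lcp shared
  1: (2,9) 0 ''
  2: (9,1) 1 'c'
  3: (1,8) 1 'c'
  4: (8,6) 1 'c'
  5: (6,3) 2 'cd'
  6: (3,7) 0 ''
  7: (7,5) 2 'dc'
  8: (5,4) 1 'd'
  9: (4,0) 0 ''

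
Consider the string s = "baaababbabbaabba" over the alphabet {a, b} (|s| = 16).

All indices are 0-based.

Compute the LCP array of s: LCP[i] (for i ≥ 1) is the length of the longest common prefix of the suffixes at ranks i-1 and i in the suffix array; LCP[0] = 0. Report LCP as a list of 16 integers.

rank→(start, suffix):
  0 → (15, 'a')
  1 → (1, 'aaababbabbaabba')
  2 → (2, 'aababbabbaabba')
  3 → (11, 'aabba')
  4 → (3, 'ababbabbaabba')
  5 → (12, 'abba')
  6 → (8, 'abbaabba')
  7 → (5, 'abbabbaabba')
  8 → (14, 'ba')
  9 → (0, 'baaababbabbaabba')
  10 → (10, 'baabba')
  11 → (7, 'babbaabba')
  12 → (4, 'babbabbaabba')
  13 → (13, 'bba')
  14 → (9, 'bbaabba')
  15 → (6, 'bbabbaabba')

SA = [15, 1, 2, 11, 3, 12, 8, 5, 14, 0, 10, 7, 4, 13, 9, 6]
rank  pair      lcp
   1  s[15:],s[1:]  1  'a'
   2  s[1:],s[2:]  2  'aa'
   3  s[2:],s[11:]  3  'aab'
   4  s[11:],s[3:]  1  'a'
   5  s[3:],s[12:]  2  'ab'
   6  s[12:],s[8:]  4  'abba'
   7  s[8:],s[5:]  4  'abba'
   8  s[5:],s[14:]  0  ''
   9  s[14:],s[0:]  2  'ba'
  10  s[0:],s[10:]  3  'baa'
  11  s[10:],s[7:]  2  'ba'
  12  s[7:],s[4:]  5  'babba'
  13  s[4:],s[13:]  1  'b'
  14  s[13:],s[9:]  3  'bba'
  15  s[9:],s[6:]  3  'bba'

[0, 1, 2, 3, 1, 2, 4, 4, 0, 2, 3, 2, 5, 1, 3, 3]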